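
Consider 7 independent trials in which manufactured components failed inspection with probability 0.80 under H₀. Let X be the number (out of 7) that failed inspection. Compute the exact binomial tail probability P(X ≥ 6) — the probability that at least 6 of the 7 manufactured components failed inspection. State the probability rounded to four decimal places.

X is binomial with n = 7 and p = 0.80.
P(X ≥ 6) = C(7,6)·0.80^6·0.20^1 + C(7,7)·0.80^7·0.20^0.
= 0.367002 + 0.209715 = 0.5767.

P = 0.5767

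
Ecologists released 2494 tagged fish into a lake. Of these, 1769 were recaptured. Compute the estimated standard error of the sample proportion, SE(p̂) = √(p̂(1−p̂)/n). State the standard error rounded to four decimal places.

SE = 0.0091

With x = 1769 successes in n = 2494, p̂ = 0.70930.
p̂(1−p̂) = 0.206194.
SE = √(0.206194/2494) = √0.000082676 = 0.0091.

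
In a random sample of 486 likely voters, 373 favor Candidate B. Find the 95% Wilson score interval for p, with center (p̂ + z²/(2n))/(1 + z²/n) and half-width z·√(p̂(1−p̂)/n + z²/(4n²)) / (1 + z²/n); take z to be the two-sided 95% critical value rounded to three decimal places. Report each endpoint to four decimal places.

p̂ = 373/486 = 0.76749; z = 1.960, so z² = 3.841600.
1 + z²/n = 1.007905.
Adjusted center: (0.76749 + z²/(2n))/1.007905 = 0.76539.
Radicand: p̂(1−p̂)/n + z²/(4n²) = 0.000367180 + 0.000004066 = 0.000371246.
Half-width = z·√(radicand)/denom = 1.960·0.019268/1.007905 = 0.03747.
So the interval runs from 0.7279 to 0.8029.

(0.7279, 0.8029)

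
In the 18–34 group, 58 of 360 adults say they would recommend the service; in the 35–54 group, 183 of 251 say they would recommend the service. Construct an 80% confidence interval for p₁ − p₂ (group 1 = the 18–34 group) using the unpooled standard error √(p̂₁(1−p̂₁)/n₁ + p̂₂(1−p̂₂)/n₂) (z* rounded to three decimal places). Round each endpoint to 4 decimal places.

p̂₁ = 58/360 = 0.16111, p̂₂ = 183/251 = 0.72908; p̂₁ − p̂₂ = -0.56797.
Unpooled SE = √(p̂₁(1−p̂₁)/n₁ + p̂₂(1−p̂₂)/n₂) = √(0.000375429 + 0.000786935) = 0.034093.
z* = 1.282 at the 80% level. Margin of error = 0.04371.
So the interval runs from -0.6117 to -0.5243.

(-0.6117, -0.5243)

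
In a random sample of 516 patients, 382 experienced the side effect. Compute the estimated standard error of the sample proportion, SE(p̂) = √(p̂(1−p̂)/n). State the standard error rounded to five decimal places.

SE = 0.01930

With x = 382 successes in n = 516, p̂ = 0.74031.
p̂(1−p̂) = 0.192251.
SE = √(0.192251/516) = √0.000372579 = 0.01930.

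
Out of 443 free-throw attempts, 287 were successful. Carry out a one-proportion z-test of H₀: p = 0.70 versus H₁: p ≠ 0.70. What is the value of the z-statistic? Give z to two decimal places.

Sample proportion p̂ = 287/443 = 0.64786.
Under H₀, SE = √(p₀(1−p₀)/n) = √(0.70·0.30/443) = √0.000474041 = 0.021772.
z = (p̂ − p₀)/SE = (0.64786 − 0.70)/0.021772 = -2.39.

z = -2.39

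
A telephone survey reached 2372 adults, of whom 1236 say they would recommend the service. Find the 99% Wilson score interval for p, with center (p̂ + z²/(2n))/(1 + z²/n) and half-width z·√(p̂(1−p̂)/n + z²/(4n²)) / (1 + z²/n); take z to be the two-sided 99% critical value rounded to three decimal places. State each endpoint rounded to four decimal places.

(0.4946, 0.5474)

Here p̂ = 1236/2372 = 0.52108 and z = 2.576 (z² = 6.635776).
Denominator 1 + z²/n = 1 + 6.635776/2372 = 1.002798.
Adjusted center: (0.52108 + z²/(2n))/1.002798 = 0.52102.
Radicand: p̂(1−p̂)/n + z²/(4n²) = 0.000105209 + 0.000000295 = 0.000105504.
Half-width = z·√(radicand)/denom = 2.576·0.010272/1.002798 = 0.02639.
Interval: 0.52102 ± 0.02639 → (0.4946, 0.5474).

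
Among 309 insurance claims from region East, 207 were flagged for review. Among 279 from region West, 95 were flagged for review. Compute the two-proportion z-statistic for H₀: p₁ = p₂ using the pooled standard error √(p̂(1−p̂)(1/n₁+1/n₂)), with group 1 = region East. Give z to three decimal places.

Sample proportions: p̂₁ = 207/309 = 0.66990 and p̂₂ = 95/279 = 0.34050.
Pooling: p̂ = 302/588 = 0.51361.
Pooled SE = √[0.2498149·0.00682048] ≈ 0.041278.
z = (p̂₁ − p̂₂)/SE = (0.66990 − 0.34050)/0.041278 = 0.32940/0.041278 = 7.980.

z = 7.980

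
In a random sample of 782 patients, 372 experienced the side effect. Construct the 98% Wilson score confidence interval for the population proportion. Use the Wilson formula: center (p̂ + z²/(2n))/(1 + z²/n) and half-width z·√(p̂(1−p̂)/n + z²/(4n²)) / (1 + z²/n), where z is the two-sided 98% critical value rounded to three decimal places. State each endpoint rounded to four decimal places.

(0.4345, 0.5173)

p̂ = 372/782 = 0.47570; z = 2.326, so z² = 5.410276.
1 + z²/n = 1.006919.
Adjusted center: (0.47570 + z²/(2n))/1.006919 = 0.47587.
Radicand: p̂(1−p̂)/n + z²/(4n²) = 0.000318938 + 0.000002212 = 0.000321150.
Half-width = z·√(radicand)/denom = 2.326·0.017921/1.006919 = 0.04140.
Interval: 0.47587 ± 0.04140 → (0.4345, 0.5173).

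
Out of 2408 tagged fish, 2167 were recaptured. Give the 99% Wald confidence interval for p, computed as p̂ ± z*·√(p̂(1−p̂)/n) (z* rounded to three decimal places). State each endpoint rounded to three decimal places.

The sample proportion is 2167/2408 = 0.89992.
SE(p̂) = √(0.89992·0.10008/2408) = 0.006116.
z* = 2.576 at the 99% level.
Margin = 2.576·0.006116 = 0.01575.
So the interval runs from 0.884 to 0.916.

(0.884, 0.916)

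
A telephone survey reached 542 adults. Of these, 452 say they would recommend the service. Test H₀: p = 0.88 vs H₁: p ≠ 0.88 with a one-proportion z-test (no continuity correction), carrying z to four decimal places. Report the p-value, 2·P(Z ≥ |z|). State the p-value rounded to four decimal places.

The sample proportion is 452/542 = 0.83395.
Null standard error: √(0.88·0.12/542) = √0.000194834 = 0.013958.
z = (p̂ − p₀)/SE = (452/542 − 0.88)/0.013958 ≈ -3.2992.
From the standard normal, 2·P(Z ≥ |z|) = 0.0010.

p-value = 0.0010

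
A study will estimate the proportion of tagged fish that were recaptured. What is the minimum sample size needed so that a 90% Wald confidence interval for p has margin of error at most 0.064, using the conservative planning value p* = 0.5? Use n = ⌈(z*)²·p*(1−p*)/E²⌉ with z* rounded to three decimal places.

The 90% critical value is z* = 1.645.
p*(1−p*) = 0.50·0.50 = 0.2500.
Required n before rounding: 2.706025 × 0.2500 / 0.064² = 165.163.
⌈165.163⌉ = 166.

n = 166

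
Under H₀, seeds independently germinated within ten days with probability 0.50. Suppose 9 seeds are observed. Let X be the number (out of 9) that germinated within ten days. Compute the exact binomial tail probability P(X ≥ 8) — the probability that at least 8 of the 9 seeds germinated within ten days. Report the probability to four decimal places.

X ~ Binomial(n=9, p=0.50).
P(X ≥ 8) = C(9,8)·0.50^8·0.50^1 + C(9,9)·0.50^9·0.50^0.
= 0.017578 + 0.001953 = 0.0195.

P = 0.0195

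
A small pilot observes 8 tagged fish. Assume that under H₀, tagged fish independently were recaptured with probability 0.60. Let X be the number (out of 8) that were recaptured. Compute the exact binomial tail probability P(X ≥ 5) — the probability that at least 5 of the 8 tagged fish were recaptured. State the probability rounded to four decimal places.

X ~ Binomial(n=8, p=0.60).
P(X ≥ 5) = C(8,5)·0.60^5·0.40^3 + C(8,6)·0.60^6·0.40^2 + C(8,7)·0.60^7·0.40^1 + C(8,8)·0.60^8·0.40^0.
= 0.278692 + 0.209019 + 0.089580 + 0.016796 = 0.5941.

P = 0.5941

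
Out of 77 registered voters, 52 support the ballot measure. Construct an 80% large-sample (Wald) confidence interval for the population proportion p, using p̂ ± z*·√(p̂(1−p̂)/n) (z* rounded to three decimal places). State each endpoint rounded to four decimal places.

(0.6069, 0.7437)

The sample proportion is 52/77 = 0.67532.
SE = √(p̂(1−p̂)/n) = √(0.219261/77) = 0.053362.
The 80% critical value is z* = 1.282.
Margin of error: 1.282 × 0.053362 = 0.06841.
Interval: 0.67532 ± 0.06841 → (0.6069, 0.7437).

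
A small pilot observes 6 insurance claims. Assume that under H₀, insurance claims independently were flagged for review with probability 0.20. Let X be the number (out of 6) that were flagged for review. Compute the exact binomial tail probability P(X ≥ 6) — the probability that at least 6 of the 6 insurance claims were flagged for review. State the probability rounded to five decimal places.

P = 0.00006

X is binomial with n = 6 and p = 0.20.
P(X ≥ 6) = C(6,6)·0.20^6·0.80^0.
= 0.000064 = 0.00006.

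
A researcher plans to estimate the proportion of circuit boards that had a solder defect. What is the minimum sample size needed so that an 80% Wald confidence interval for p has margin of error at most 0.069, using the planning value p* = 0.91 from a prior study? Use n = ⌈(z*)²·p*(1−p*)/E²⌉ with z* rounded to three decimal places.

n = 29

z* = 1.282 at the 80% level.
p*(1−p*) = 0.91·0.09 = 0.0819.
Required n before rounding: 1.643524 × 0.0819 / 0.069² = 28.272.
⌈28.272⌉ = 29.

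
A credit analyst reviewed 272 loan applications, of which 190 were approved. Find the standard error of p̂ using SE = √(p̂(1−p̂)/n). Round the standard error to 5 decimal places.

Sample proportion p̂ = 190/272 = 0.69853.
p̂(1−p̂) = 0.69853·0.30147 = 0.210586.
Dividing by n and taking the root: √0.000774213 = 0.02782.

SE = 0.02782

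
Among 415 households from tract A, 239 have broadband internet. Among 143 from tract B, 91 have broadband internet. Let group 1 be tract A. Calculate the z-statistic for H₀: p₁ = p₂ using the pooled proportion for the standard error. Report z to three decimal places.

z = -1.268

p̂₁ = 239/415 = 0.57590, p̂₂ = 91/143 = 0.63636.
Pooled p̂ = (239+91)/(415+143) = 330/558 = 0.59140.
Pooled SE = √[0.2416464·0.00940265] ≈ 0.047667.
z = (p̂₁ − p̂₂)/SE = (0.57590 − 0.63636)/0.047667 = -0.06046/0.047667 = -1.268.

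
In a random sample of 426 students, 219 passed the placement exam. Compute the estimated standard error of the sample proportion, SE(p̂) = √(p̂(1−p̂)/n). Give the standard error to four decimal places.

With x = 219 successes in n = 426, p̂ = 0.51408.
p̂(1−p̂) = 0.249802.
SE = √(0.249802/426) = 0.0242.

SE = 0.0242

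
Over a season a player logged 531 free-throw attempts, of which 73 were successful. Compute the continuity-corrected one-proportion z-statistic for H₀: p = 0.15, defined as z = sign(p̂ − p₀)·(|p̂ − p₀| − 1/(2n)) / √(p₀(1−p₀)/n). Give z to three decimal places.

z = -0.747

Sample proportion p̂ = 73/531 = 0.13748. p̂ − p₀ = -0.012524.
Continuity correction 1/(2n) = 1/1062 = 0.000942.
Corrected numerator: |-0.012524| − 0.000942 = 0.011582.
Null standard error: √(0.15·0.85/531) = √0.000240113 = 0.015496.
z = −0.011582/0.015496 = -0.747.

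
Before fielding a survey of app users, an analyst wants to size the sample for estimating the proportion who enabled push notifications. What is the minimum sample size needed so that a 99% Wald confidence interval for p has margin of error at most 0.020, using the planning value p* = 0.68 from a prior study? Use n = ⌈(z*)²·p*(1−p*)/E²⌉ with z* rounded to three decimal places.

n = 3610

z* = 2.576 at the 99% level.
p*(1−p*) = 0.68·0.32 = 0.2176.
Required n before rounding: 6.635776 × 0.2176 / 0.020² = 3609.862.
Rounding up, n = 3610.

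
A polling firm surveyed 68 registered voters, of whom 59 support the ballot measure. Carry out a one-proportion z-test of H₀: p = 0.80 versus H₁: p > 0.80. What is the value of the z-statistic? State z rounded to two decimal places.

z = 1.39

The sample proportion is 59/68 = 0.86765.
Null standard error: √(0.80·0.20/68) = √0.002352941 = 0.048507.
z = (0.86765 − 0.80)/0.048507 = 0.06765/0.048507 = 1.39.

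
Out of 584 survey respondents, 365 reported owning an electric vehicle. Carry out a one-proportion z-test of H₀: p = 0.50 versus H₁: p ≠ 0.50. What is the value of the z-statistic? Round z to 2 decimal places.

Sample proportion p̂ = 365/584 = 0.62500.
Under H₀, SE = √(p₀(1−p₀)/n) = √(0.50·0.50/584) = √0.000428082 = 0.020690.
z = (0.62500 − 0.50)/0.020690 = 0.12500/0.020690 = 6.04.

z = 6.04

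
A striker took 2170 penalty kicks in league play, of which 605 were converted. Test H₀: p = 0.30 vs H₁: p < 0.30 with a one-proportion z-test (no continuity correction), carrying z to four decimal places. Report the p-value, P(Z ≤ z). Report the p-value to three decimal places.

p̂ = 605/2170 = 0.27880.
Under H₀, SE = √(p₀(1−p₀)/n) = √(0.30·0.70/2170) = √0.000096774 = 0.009837.
Test statistic (full precision, shown to 4 dp): z = (605/2170 − 0.30)/SE₀ ≈ -2.1549.
p-value = P(Z ≤ z) with z = -2.1549 → 0.016.

p-value = 0.016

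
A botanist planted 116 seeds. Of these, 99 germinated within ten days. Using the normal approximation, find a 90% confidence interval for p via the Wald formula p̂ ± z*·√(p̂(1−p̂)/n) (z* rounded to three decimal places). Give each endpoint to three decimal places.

p̂ = 99/116 = 0.85345.
SE = √(p̂(1−p̂)/n) = √(0.125074/116) = 0.032836.
For 90% confidence, z* = 1.645.
Margin = 1.645·0.032836 = 0.05402.
Interval: 0.85345 ± 0.05402 → (0.799, 0.907).

(0.799, 0.907)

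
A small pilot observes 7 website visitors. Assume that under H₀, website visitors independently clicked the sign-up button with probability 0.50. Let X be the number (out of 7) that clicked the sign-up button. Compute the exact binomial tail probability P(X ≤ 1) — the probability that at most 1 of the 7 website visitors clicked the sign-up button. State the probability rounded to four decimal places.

X is binomial with n = 7 and p = 0.50.
P(X ≤ 1) = C(7,0)·0.50^0·0.50^7 + C(7,1)·0.50^1·0.50^6.
= 0.007812 + 0.054688 = 0.0625.

P = 0.0625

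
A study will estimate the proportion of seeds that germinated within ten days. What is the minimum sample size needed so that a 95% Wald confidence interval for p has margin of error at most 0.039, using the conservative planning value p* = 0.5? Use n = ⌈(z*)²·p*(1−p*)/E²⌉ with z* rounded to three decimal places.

n = 632

z* = 1.960 at the 95% level.
p*(1−p*) = 0.50·0.50 = 0.2500.
Required n before rounding: 3.841600 × 0.2500 / 0.039² = 631.427.
Rounding up, n = 632.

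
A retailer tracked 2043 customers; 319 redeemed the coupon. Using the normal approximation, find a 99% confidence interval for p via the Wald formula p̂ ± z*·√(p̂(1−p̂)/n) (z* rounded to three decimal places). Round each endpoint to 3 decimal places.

(0.135, 0.177)

p̂ = 319/2043 = 0.15614.
SE = √(p̂(1−p̂)/n) = √(0.131762/2043) = 0.008031.
z* = 2.576 at the 99% level.
Margin = 2.576·0.008031 = 0.02069.
Interval: 0.15614 ± 0.02069 → (0.135, 0.177).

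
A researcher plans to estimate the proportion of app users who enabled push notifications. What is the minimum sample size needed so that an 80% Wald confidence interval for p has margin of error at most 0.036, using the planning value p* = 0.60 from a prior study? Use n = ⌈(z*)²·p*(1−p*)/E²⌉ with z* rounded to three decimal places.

For 80% confidence, z* = 1.282.
p*(1−p*) = 0.2400.
(z*)²·p*(1−p*)/E² = 1.643524·0.2400/0.001296 = 304.356.
⌈304.356⌉ = 305.

n = 305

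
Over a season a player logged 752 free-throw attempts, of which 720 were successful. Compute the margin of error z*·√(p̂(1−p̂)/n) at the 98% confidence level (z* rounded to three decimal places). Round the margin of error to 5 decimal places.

ME = 0.01712

The sample proportion is 720/752 = 0.95745.
SE = √(p̂(1−p̂)/n) = √(0.040742/752) = 0.007361.
The 98% critical value is z* = 2.326.
So ME = 0.01712.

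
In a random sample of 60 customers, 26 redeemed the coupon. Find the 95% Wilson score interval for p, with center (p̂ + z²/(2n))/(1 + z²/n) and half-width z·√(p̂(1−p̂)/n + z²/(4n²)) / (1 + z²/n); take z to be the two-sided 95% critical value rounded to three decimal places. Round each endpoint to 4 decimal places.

(0.3157, 0.5590)

p̂ = 26/60 = 0.43333; z = 1.960, so z² = 3.841600.
1 + z²/n = 1.064027.
Adjusted center: (0.43333 + z²/(2n))/1.064027 = 0.43734.
Radicand: p̂(1−p̂)/n + z²/(4n²) = 0.004092593 + 0.000266778 = 0.004359371.
Half-width = 1.960·√0.004359371/1.064027 = 0.12162.
So the interval runs from 0.3157 to 0.5590.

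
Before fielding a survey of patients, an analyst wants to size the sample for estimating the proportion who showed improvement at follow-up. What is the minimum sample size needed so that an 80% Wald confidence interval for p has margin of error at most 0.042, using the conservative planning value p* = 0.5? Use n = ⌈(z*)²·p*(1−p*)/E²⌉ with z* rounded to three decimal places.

n = 233

The 80% critical value is z* = 1.282.
p*(1−p*) = 0.2500.
Required n before rounding: 1.643524 × 0.2500 / 0.042² = 232.926.
⌈232.926⌉ = 233.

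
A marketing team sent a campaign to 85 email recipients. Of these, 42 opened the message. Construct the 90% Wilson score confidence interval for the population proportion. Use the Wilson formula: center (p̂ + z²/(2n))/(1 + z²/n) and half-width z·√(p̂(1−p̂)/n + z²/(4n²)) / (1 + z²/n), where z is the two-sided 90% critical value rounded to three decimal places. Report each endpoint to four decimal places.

(0.4065, 0.5821)

Here p̂ = 42/85 = 0.49412 and z = 1.645 (z² = 2.706025).
1 + z²/n = 1.031836.
Adjusted center: (0.49412 + z²/(2n))/1.031836 = 0.49430.
Radicand: p̂(1−p̂)/n + z²/(4n²) = 0.002940769 + 0.000093634 = 0.003034403.
Half-width = 1.645·√0.003034403/1.031836 = 0.08782.
So the interval runs from 0.4065 to 0.5821.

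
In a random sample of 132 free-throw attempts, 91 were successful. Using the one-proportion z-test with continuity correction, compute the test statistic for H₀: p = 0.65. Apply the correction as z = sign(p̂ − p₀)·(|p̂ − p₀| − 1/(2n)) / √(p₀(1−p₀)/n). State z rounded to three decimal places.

The sample proportion is 91/132 = 0.68939. p̂ − p₀ = 0.039394.
1/(2n) = 0.003788.
Corrected numerator: |0.039394| − 0.003788 = 0.035606.
Null standard error: √(0.65·0.35/132) = √0.001723485 = 0.041515.
z = +0.035606/0.041515 = 0.858.

z = 0.858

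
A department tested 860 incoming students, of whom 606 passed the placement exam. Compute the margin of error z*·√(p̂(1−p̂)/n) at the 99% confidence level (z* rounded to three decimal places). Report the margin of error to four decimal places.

p̂ = 606/860 = 0.70465.
Standard error of p̂: √(0.208118/860) = √0.000241998 = 0.015556.
z* = 2.576 at the 99% level.
Margin of error = z*·SE = 2.576 × 0.015556 = 0.0401.

ME = 0.0401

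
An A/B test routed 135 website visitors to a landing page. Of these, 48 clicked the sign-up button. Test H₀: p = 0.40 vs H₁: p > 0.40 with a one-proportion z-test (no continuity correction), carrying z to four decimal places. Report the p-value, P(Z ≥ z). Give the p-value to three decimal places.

With x = 48 successes in n = 135, p̂ = 0.35556.
SE₀ = √(0.40·0.60/135) = 0.042164.
z = (p̂ − p₀)/SE = (48/135 − 0.40)/0.042164 ≈ -1.0541.
p-value = P(Z ≥ z) with z = -1.0541 → 0.854.

p-value = 0.854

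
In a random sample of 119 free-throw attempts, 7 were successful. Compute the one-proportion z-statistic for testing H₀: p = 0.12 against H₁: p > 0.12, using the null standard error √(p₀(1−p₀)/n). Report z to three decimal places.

p̂ = 7/119 = 0.05882.
SE₀ = √(0.12·0.88/119) = 0.029789.
z = (0.05882 − 0.12)/0.029789 = -0.06118/0.029789 = -2.054.

z = -2.054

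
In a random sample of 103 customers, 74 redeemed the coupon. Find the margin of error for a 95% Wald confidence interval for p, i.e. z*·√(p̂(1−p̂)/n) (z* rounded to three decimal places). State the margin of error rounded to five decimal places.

p̂ = 74/103 = 0.71845.
SE = √(p̂(1−p̂)/n) = √(0.202281/103) = 0.044316.
The 95% critical value is z* = 1.960.
ME = 1.960·0.044316 = 0.08686.

ME = 0.08686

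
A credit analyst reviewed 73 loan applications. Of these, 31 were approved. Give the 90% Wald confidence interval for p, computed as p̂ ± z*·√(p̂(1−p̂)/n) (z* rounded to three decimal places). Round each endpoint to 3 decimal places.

Sample proportion p̂ = 31/73 = 0.42466.
SE = √(p̂(1−p̂)/n) = √(0.244324/73) = 0.057852.
z* = 1.645 at the 90% level.
Margin = 1.645·0.057852 = 0.09517.
Interval: 0.42466 ± 0.09517 → (0.329, 0.520).

(0.329, 0.520)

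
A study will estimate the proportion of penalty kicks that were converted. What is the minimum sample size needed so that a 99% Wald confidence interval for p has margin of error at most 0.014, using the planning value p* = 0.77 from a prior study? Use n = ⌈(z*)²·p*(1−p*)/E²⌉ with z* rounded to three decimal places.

n = 5996

z* = 2.576 at the 99% level.
p*(1−p*) = 0.1771.
(z*)²·p*(1−p*)/E² = 6.635776·0.1771/0.000196 = 5995.898.
Rounding up, n = 5996.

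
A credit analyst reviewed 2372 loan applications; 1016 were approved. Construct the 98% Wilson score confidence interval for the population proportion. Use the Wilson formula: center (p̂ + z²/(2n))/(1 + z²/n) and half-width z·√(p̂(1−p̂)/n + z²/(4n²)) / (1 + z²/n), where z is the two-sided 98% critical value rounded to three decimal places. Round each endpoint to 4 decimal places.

p̂ = 1016/2372 = 0.42833; z = 2.326, so z² = 5.410276.
1 + z²/n = 1.002281.
Adjusted center: (0.42833 + z²/(2n))/1.002281 = 0.42849.
Radicand: p̂(1−p̂)/n + z²/(4n²) = 0.000103231 + 0.000000240 = 0.000103471.
Half-width = z·√(radicand)/denom = 2.326·0.010172/1.002281 = 0.02361.
So the interval runs from 0.4049 to 0.4521.

(0.4049, 0.4521)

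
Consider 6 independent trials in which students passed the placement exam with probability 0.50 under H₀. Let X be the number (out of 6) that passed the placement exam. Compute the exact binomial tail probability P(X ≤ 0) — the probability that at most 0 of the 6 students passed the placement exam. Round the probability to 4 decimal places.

X is binomial with n = 6 and p = 0.50.
P(X ≤ 0) = C(6,0)·0.50^0·0.50^6.
= 0.015625 = 0.0156.

P = 0.0156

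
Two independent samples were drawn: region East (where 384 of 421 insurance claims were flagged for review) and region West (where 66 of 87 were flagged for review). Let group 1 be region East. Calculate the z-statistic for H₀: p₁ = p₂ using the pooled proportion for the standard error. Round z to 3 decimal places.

Sample proportions: p̂₁ = 384/421 = 0.91211 and p̂₂ = 66/87 = 0.75862.
Pooling: p̂ = 450/508 = 0.88583.
Pooled SE = √[0.1011377·0.01386955] ≈ 0.037453.
z = (p̂₁ − p̂₂)/SE = (0.91211 − 0.75862)/0.037453 = 0.15349/0.037453 = 4.098.

z = 4.098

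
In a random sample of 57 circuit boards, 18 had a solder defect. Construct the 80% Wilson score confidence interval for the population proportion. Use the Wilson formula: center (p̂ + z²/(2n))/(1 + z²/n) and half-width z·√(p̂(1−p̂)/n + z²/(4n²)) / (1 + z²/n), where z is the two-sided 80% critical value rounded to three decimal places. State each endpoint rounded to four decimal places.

(0.2430, 0.3989)

Here p̂ = 18/57 = 0.31579 and z = 1.282 (z² = 1.643524).
Denominator 1 + z²/n = 1 + 1.643524/57 = 1.028834.
Adjusted center: (0.31579 + z²/(2n))/1.028834 = 0.32095.
Radicand: p̂(1−p̂)/n + z²/(4n²) = 0.003790640 + 0.000126464 = 0.003917104.
Half-width = z·√(radicand)/denom = 1.282·0.062587/1.028834 = 0.07799.
So the interval runs from 0.2430 to 0.3989.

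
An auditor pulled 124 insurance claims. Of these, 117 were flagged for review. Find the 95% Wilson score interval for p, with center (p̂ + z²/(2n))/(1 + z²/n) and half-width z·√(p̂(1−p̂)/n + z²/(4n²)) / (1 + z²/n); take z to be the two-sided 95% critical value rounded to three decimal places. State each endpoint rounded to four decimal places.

Here p̂ = 117/124 = 0.94355 and z = 1.960 (z² = 3.841600).
Denominator 1 + z²/n = 1 + 3.841600/124 = 1.030981.
Adjusted center: (0.94355 + z²/(2n))/1.030981 = 0.93022.
Radicand: p̂(1−p̂)/n + z²/(4n²) = 0.000429555 + 0.000062461 = 0.000492016.
Half-width = 1.960·√0.000492016/1.030981 = 0.04217.
So the interval runs from 0.8881 to 0.9724.

(0.8881, 0.9724)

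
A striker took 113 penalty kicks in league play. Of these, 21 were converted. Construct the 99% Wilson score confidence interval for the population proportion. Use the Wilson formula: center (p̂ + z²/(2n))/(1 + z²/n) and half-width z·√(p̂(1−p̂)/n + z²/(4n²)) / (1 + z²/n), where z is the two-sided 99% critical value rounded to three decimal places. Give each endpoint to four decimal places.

Here p̂ = 21/113 = 0.18584 and z = 2.576 (z² = 6.635776).
Denominator 1 + z²/n = 1 + 6.635776/113 = 1.058724.
Center = (0.18584 + 0.029362)/1.058724 = 0.20327.
Radicand: p̂(1−p̂)/n + z²/(4n²) = 0.001338973 + 0.000129920 = 0.001468893.
Half-width = z·√(radicand)/denom = 2.576·0.038326/1.058724 = 0.09325.
So the interval runs from 0.1100 to 0.2965.

(0.1100, 0.2965)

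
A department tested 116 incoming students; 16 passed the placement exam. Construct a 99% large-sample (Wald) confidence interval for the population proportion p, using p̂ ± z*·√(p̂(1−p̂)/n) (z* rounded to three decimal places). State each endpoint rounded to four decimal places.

Sample proportion p̂ = 16/116 = 0.13793.
SE(p̂) = √(0.13793·0.86207/116) = 0.032016.
The 99% critical value is z* = 2.576.
Margin of error: 2.576 × 0.032016 = 0.08247.
Interval: 0.13793 ± 0.08247 → (0.0555, 0.2204).

(0.0555, 0.2204)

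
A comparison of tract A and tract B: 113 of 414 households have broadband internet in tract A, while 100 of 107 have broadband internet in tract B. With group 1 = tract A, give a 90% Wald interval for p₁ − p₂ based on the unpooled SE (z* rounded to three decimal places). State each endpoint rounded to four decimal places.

p̂₁ = 113/414 = 0.27295, p̂₂ = 100/107 = 0.93458; p̂₁ − p̂₂ = -0.66163.
SE = √(0.000479340 + 0.000571409) = √0.001050749 = 0.032415.
For 90% confidence, z* = 1.645. Margin = 1.645·0.032415 = 0.05332.
CI: -0.66163 ± 0.05332 = (-0.7150, -0.6083).

(-0.7150, -0.6083)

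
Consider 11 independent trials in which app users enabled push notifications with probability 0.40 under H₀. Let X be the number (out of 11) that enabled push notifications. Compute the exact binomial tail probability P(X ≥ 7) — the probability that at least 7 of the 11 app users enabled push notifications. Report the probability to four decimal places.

X ~ Binomial(n=11, p=0.40).
P(X ≥ 7) = Σ_{j=7}^{11} C(11,j)·0.40^j·0.60^{11−j}.
= 0.070071 + 0.023357 + 0.005190 + 0.000692 + 0.000042 = 0.0994.

P = 0.0994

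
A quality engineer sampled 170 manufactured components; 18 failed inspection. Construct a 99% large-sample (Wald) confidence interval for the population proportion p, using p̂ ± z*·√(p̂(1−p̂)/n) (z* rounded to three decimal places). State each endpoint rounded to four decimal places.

p̂ = 18/170 = 0.10588.
SE(p̂) = √(0.10588·0.89412/170) = 0.023599.
z* = 2.576 at the 99% level.
Margin = 2.576·0.023599 = 0.06079.
CI: 0.10588 ± 0.06079 = (0.0451, 0.1667).

(0.0451, 0.1667)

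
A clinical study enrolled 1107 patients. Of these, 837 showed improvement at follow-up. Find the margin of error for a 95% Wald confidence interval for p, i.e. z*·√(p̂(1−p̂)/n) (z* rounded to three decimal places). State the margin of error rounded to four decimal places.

The sample proportion is 837/1107 = 0.75610.
Standard error of p̂: √(0.184414/1107) = √0.000166589 = 0.012907.
For 95% confidence, z* = 1.960.
So ME = 0.0253.

ME = 0.0253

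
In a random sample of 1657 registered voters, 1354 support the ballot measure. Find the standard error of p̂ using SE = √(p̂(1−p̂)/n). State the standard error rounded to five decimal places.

SE = 0.00950

Sample proportion p̂ = 1354/1657 = 0.81714.
p̂(1−p̂) = 0.149422.
SE = √(0.149422/1657) = √0.000090176 = 0.00950.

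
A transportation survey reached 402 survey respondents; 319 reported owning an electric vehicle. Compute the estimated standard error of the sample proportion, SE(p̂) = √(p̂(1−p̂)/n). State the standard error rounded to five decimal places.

Sample proportion p̂ = 319/402 = 0.79353.
p̂(1−p̂) = 0.163840.
Dividing by n and taking the root: √0.000407562 = 0.02019.

SE = 0.02019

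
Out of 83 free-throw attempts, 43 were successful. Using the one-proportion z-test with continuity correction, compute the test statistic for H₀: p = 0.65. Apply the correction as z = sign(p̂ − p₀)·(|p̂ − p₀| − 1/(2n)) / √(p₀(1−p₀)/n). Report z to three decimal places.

The sample proportion is 43/83 = 0.51807. p̂ − p₀ = -0.131928.
1/(2n) = 0.006024.
Corrected numerator: |-0.131928| − 0.006024 = 0.125904.
SE₀ = √(0.65·0.35/83) = 0.052354.
z = −0.125904/0.052354 = -2.405.

z = -2.405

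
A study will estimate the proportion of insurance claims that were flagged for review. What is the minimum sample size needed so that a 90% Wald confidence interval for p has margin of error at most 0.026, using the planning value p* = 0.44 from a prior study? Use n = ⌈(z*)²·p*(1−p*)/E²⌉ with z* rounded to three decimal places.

n = 987

The 90% critical value is z* = 1.645.
p*(1−p*) = 0.2464.
Required n before rounding: 2.706025 × 0.2464 / 0.026² = 986.338.
Rounding up, n = 987.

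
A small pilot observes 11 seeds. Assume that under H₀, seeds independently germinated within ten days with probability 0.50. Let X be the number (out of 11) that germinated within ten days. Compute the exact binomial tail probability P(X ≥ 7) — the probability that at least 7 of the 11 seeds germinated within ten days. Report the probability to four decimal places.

X ~ Binomial(n=11, p=0.50).
P(X ≥ 7) = Σ_{j=7}^{11} C(11,j)·0.50^j·0.50^{11−j}.
= 0.161133 + 0.080566 + 0.026855 + 0.005371 + 0.000488 = 0.2744.

P = 0.2744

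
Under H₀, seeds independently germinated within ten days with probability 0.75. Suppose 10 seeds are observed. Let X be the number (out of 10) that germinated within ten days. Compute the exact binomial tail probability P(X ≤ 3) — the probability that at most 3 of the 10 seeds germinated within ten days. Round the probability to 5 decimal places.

X is binomial with n = 10 and p = 0.75.
P(X ≤ 3) = C(10,0)·0.75^0·0.25^10 + C(10,1)·0.75^1·0.25^9 + C(10,2)·0.75^2·0.25^8 + C(10,3)·0.75^3·0.25^7.
= 0.000001 + 0.000029 + 0.000386 + 0.003090 = 0.00351.

P = 0.00351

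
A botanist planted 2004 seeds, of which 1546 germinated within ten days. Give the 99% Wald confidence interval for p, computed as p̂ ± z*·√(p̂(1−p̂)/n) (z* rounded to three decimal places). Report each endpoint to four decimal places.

(0.7473, 0.7956)

With x = 1546 successes in n = 2004, p̂ = 0.77146.
SE = √(p̂(1−p̂)/n) = √(0.176311/2004) = 0.009380.
For 99% confidence, z* = 2.576.
Margin = 2.576·0.009380 = 0.02416.
Interval: 0.77146 ± 0.02416 → (0.7473, 0.7956).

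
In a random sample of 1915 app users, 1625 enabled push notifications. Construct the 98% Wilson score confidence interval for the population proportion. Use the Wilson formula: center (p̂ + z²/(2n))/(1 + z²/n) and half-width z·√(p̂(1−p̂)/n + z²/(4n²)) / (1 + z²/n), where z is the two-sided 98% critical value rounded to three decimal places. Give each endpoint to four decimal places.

p̂ = 1625/1915 = 0.84856; z = 2.326, so z² = 5.410276.
Denominator 1 + z²/n = 1 + 5.410276/1915 = 1.002825.
Adjusted center: (0.84856 + z²/(2n))/1.002825 = 0.84758.
Radicand: p̂(1−p̂)/n + z²/(4n²) = 0.000067103 + 0.000000369 = 0.000067472.
Half-width = z·√(radicand)/denom = 2.326·0.008214/1.002825 = 0.01905.
So the interval runs from 0.8285 to 0.8666.

(0.8285, 0.8666)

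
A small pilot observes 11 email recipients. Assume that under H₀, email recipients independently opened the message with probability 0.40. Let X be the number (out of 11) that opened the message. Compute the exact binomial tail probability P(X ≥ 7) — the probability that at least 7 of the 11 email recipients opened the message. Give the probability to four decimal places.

X is binomial with n = 11 and p = 0.40.
P(X ≥ 7) = Σ_{j=7}^{11} C(11,j)·0.40^j·0.60^{11−j}.
= 0.070071 + 0.023357 + 0.005190 + 0.000692 + 0.000042 = 0.0994.

P = 0.0994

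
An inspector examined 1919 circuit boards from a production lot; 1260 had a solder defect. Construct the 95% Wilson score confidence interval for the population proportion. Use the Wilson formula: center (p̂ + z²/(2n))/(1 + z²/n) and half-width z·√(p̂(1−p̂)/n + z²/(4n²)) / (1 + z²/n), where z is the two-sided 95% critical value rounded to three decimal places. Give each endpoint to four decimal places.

p̂ = 1260/1919 = 0.65659; z = 1.960, so z² = 3.841600.
1 + z²/n = 1.002002.
Center = (0.65659 + 0.001001)/1.002002 = 0.65628.
Radicand: p̂(1−p̂)/n + z²/(4n²) = 0.000117498 + 0.000000261 = 0.000117759.
Half-width = 1.960·√0.000117759/1.002002 = 0.02123.
CI: 0.65628 ± 0.02123 = (0.6351, 0.6775).

(0.6351, 0.6775)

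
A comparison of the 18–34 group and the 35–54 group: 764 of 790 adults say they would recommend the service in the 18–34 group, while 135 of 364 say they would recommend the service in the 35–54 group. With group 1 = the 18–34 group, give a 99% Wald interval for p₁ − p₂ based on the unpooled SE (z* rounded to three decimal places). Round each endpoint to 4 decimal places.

(0.5290, 0.6634)

p̂₁ = 0.96709, p̂₂ = 0.37088, so the observed difference is 0.59621.
Unpooled SE = √(p̂₁(1−p̂₁)/n₁ + p̂₂(1−p̂₂)/n₂) = √(0.000040289 + 0.000641010) = 0.026102.
The 99% critical value is z* = 2.576. Margin of error = 0.06724.
CI: 0.59621 ± 0.06724 = (0.5290, 0.6634).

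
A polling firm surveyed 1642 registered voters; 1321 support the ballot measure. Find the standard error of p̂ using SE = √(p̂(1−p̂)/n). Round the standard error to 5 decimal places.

The sample proportion is 1321/1642 = 0.80451.
p̂(1−p̂) = 0.157274.
SE = √(0.157274/1642) = √0.000095782 = 0.00979.

SE = 0.00979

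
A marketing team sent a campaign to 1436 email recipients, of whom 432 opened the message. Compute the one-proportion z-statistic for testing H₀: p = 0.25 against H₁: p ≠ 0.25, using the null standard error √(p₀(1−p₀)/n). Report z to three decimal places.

z = 4.449

Sample proportion p̂ = 432/1436 = 0.30084.
SE₀ = √(0.25·0.75/1436) = 0.011427.
z = (p̂ − p₀)/SE = (0.30084 − 0.25)/0.011427 = 4.449.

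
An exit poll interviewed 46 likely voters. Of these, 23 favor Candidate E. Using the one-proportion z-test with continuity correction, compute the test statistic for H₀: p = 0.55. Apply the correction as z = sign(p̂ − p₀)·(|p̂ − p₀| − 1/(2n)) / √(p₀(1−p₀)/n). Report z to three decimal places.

z = -0.533

The sample proportion is 23/46 = 0.50000. p̂ − p₀ = -0.050000.
1/(2n) = 0.010870.
Corrected numerator: |-0.050000| − 0.010870 = 0.039130.
Under H₀, SE = √(p₀(1−p₀)/n) = √(0.55·0.45/46) = √0.005380435 = 0.073351.
z = (−)0.039130/0.073351 = -0.533.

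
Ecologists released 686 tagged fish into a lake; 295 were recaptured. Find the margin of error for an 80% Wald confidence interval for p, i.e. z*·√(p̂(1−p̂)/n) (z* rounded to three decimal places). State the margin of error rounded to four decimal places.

With x = 295 successes in n = 686, p̂ = 0.43003.
Standard error of p̂: √(0.245104/686) = √0.000357295 = 0.018902.
z* = 1.282 at the 80% level.
Margin of error = z*·SE = 1.282 × 0.018902 = 0.0242.

ME = 0.0242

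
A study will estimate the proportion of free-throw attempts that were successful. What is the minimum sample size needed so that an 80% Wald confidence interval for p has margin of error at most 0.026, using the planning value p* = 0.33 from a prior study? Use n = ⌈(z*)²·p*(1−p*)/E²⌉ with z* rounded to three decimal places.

For 80% confidence, z* = 1.282.
p*(1−p*) = 0.2211.
(z*)²·p*(1−p*)/E² = 1.643524·0.2211/0.000676 = 537.549.
⌈537.549⌉ = 538.

n = 538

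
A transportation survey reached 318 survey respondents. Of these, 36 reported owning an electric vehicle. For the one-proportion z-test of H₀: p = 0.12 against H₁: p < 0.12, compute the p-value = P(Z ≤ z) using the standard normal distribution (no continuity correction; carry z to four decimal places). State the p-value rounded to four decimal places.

Sample proportion p̂ = 36/318 = 0.11321.
Under H₀, SE = √(p₀(1−p₀)/n) = √(0.12·0.88/318) = √0.000332075 = 0.018223.
z = (p̂ − p₀)/SE = (36/318 − 0.12)/0.018223 ≈ -0.3727.
p-value = P(Z ≤ z) with z = -0.3727 → 0.3547.

p-value = 0.3547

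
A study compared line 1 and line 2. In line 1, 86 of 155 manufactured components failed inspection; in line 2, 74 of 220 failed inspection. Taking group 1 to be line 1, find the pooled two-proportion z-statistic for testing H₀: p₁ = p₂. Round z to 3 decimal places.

p̂₁ = 86/155 = 0.55484, p̂₂ = 74/220 = 0.33636.
Pooling: p̂ = 160/375 = 0.42667.
SE = √[p̂(1−p̂)(1/n₁+1/n₂)] = √[0.42667·0.57333·(1/155+1/220)] ≈ 0.051866.
z = (p̂₁ − p̂₂)/SE = (0.55484 − 0.33636)/0.051866 = 0.21848/0.051866 = 4.212.

z = 4.212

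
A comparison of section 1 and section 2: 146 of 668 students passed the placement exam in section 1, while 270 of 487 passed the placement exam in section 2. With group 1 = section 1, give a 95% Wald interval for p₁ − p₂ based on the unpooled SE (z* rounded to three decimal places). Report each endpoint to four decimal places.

(-0.3900, -0.2817)

p̂₁ = 0.21856, p̂₂ = 0.55441, so the observed difference is -0.33585.
Unpooled SE = √(p̂₁(1−p̂₁)/n₁ + p̂₂(1−p̂₂)/n₂) = √(0.000255678 + 0.000507267) = 0.027621.
z* = 1.960 at the 95% level. Margin of error = 0.05414.
So the interval runs from -0.3900 to -0.2817.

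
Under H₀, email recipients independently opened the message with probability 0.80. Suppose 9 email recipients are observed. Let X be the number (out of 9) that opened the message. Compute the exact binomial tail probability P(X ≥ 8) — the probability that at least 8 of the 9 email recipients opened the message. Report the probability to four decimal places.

X ~ Binomial(n=9, p=0.80).
P(X ≥ 8) = C(9,8)·0.80^8·0.20^1 + C(9,9)·0.80^9·0.20^0.
= 0.301990 + 0.134218 = 0.4362.

P = 0.4362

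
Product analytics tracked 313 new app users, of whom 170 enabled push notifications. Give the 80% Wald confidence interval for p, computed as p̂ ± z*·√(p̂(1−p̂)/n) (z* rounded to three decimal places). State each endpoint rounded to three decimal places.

(0.507, 0.579)

The sample proportion is 170/313 = 0.54313.
SE(p̂) = √(0.54313·0.45687/313) = 0.028156.
For 80% confidence, z* = 1.282.
Margin = 1.282·0.028156 = 0.03610.
CI: 0.54313 ± 0.03610 = (0.507, 0.579).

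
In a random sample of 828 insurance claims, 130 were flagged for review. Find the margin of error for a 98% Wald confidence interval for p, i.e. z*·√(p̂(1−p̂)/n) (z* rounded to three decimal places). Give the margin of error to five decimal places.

ME = 0.02941

p̂ = 130/828 = 0.15700.
Standard error of p̂: √(0.132354/828) = √0.000159848 = 0.012643.
For 98% confidence, z* = 2.326.
ME = 2.326·0.012643 = 0.02941.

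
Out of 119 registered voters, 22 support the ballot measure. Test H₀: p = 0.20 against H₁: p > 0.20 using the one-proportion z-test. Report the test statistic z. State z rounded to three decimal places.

z = -0.413

The sample proportion is 22/119 = 0.18487.
Under H₀, SE = √(p₀(1−p₀)/n) = √(0.20·0.80/119) = √0.001344538 = 0.036668.
z = (0.18487 − 0.20)/0.036668 = -0.01513/0.036668 = -0.413.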